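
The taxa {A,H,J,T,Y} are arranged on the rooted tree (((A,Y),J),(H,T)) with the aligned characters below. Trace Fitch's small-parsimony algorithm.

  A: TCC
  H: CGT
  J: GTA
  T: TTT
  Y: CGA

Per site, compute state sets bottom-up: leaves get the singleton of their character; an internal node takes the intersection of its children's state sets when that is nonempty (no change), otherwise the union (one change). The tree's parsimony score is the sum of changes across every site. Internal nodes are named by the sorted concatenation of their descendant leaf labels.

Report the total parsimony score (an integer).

8

[col 0] AY: children A:{T}, Y:{C} ∪→ {C,T}; cost 1
[col 0] AJY: children AY:{C,T}, J:{G} ∪→ {C,G,T}; cost 1
[col 0] HT: children H:{C}, T:{T} ∪→ {C,T}; cost 1
[col 0] AHJTY: children AJY:{C,G,T}, HT:{C,T} ∩→ {C,T}; cost 0
[col 1] AY: children A:{C}, Y:{G} ∪→ {C,G}; cost 1
[col 1] AJY: children AY:{C,G}, J:{T} ∪→ {C,G,T}; cost 1
[col 1] HT: children H:{G}, T:{T} ∪→ {G,T}; cost 1
[col 1] AHJTY: children AJY:{C,G,T}, HT:{G,T} ∩→ {G,T}; cost 0
[col 2] AY: children A:{C}, Y:{A} ∪→ {A,C}; cost 1
[col 2] AJY: children AY:{A,C}, J:{A} ∩→ {A}; cost 0
[col 2] HT: children H:{T}, T:{T} ∩→ {T}; cost 0
[col 2] AHJTY: children AJY:{A}, HT:{T} ∪→ {A,T}; cost 1
per-site changes: [3, 3, 2]; total = 8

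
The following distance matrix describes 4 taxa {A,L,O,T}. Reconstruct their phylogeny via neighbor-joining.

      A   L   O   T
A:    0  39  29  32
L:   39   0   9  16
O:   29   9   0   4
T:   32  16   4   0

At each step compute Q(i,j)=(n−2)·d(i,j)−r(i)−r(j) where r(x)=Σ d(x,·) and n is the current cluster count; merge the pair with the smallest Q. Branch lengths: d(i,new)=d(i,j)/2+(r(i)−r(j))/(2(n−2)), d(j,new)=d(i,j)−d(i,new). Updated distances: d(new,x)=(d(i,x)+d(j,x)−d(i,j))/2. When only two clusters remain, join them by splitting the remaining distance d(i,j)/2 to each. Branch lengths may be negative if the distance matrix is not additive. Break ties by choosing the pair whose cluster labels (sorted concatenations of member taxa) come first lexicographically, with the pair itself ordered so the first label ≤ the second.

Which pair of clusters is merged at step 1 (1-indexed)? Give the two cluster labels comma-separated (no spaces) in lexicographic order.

1. join A+T (d=32, Q=-88) ⇒ AT; edges |A|=28, |T|=4
  updated: d(AT,L)=23/2, d(AT,O)=1/2
2. join AT+L (d=23/2, Q=-21) ⇒ ALT; edges |AT|=3/2, |L|=10
  updated: d(ALT,O)=-1
3. join ALT+O (d=-1) ⇒ ALOT; edges |ALT|=-1/2, |O|=-1/2
final tree: (((A:28,T:4):3/2,L:10):-1/2,O:-1/2)
total length: 85/2

A,T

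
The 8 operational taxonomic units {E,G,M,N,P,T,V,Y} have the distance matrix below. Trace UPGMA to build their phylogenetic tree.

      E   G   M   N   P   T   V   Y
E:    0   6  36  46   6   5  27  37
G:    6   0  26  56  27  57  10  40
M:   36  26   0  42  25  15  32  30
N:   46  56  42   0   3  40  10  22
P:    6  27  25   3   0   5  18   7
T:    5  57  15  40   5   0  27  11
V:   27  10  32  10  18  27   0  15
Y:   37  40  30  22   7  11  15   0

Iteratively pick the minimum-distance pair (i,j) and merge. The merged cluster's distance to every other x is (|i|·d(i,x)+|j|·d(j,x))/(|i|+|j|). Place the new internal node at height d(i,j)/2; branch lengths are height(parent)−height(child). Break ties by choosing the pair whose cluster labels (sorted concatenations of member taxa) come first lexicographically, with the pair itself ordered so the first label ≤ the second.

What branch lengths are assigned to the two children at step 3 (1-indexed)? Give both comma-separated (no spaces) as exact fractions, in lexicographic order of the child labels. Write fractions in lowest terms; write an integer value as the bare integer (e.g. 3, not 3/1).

step 1: merge (N,P) at d=3; branch lengths N→3/2, P→3/2; new cluster NP
  updated: d(E,NP)=26, d(G,NP)=83/2, d(M,NP)=67/2, d(NP,T)=45/2, d(NP,V)=14, d(NP,Y)=29/2
step 2: merge (E,T) at d=5; branch lengths E→5/2, T→5/2; new cluster ET
  updated: d(ET,G)=63/2, d(ET,M)=51/2, d(ET,NP)=97/4, d(ET,V)=27, d(ET,Y)=24
step 3: merge (G,V) at d=10; branch lengths G→5, V→5; new cluster GV
  updated: d(ET,GV)=117/4, d(GV,M)=29, d(GV,NP)=111/4, d(GV,Y)=55/2
step 4: merge (NP,Y) at d=29/2; branch lengths NP→23/4, Y→29/4; new cluster NPY
  updated: d(ET,NPY)=145/6, d(GV,NPY)=83/3, d(M,NPY)=97/3
step 5: merge (ET,NPY) at d=145/6; branch lengths ET→115/12, NPY→29/6; new cluster ENPTY
  updated: d(ENPTY,GV)=283/10, d(ENPTY,M)=148/5
step 6: merge (ENPTY,GV) at d=283/10; branch lengths ENPTY→31/15, GV→183/20; new cluster EGNPTVY
  updated: d(EGNPTVY,M)=206/7
step 7: merge (EGNPTVY,M) at d=206/7; branch lengths EGNPTVY→79/140, M→103/7; new cluster EGMNPTVY
final tree: ((((E:5/2,T:5/2):115/12,((N:3/2,P:3/2):23/4,Y:29/4):29/6):31/15,(G:5,V:5):183/20):79/140,M:103/7)
total length: 30203/420

5,5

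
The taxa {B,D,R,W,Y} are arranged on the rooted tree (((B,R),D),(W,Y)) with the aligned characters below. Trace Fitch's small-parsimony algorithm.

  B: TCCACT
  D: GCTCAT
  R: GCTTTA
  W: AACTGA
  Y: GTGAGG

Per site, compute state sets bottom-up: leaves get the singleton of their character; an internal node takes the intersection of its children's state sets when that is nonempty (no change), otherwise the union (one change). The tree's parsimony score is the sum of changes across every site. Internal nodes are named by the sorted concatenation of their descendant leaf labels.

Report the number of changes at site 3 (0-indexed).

3

BR@0: {T} ∪ {G} = {G,T} (union, +1)
BDR@0: {G,T} ∩ {G} = {G} (intersection, +0)
WY@0: {A} ∪ {G} = {A,G} (union, +1)
BDRWY@0: {G} ∩ {A,G} = {G} (intersection, +0)
BR@1: {C} ∩ {C} = {C} (intersection, +0)
BDR@1: {C} ∩ {C} = {C} (intersection, +0)
WY@1: {A} ∪ {T} = {A,T} (union, +1)
BDRWY@1: {C} ∪ {A,T} = {A,C,T} (union, +1)
BR@2: {C} ∪ {T} = {C,T} (union, +1)
BDR@2: {C,T} ∩ {T} = {T} (intersection, +0)
WY@2: {C} ∪ {G} = {C,G} (union, +1)
BDRWY@2: {T} ∪ {C,G} = {C,G,T} (union, +1)
BR@3: {A} ∪ {T} = {A,T} (union, +1)
BDR@3: {A,T} ∪ {C} = {A,C,T} (union, +1)
WY@3: {T} ∪ {A} = {A,T} (union, +1)
BDRWY@3: {A,C,T} ∩ {A,T} = {A,T} (intersection, +0)
BR@4: {C} ∪ {T} = {C,T} (union, +1)
BDR@4: {C,T} ∪ {A} = {A,C,T} (union, +1)
WY@4: {G} ∩ {G} = {G} (intersection, +0)
BDRWY@4: {A,C,T} ∪ {G} = {A,C,G,T} (union, +1)
BR@5: {T} ∪ {A} = {A,T} (union, +1)
BDR@5: {A,T} ∩ {T} = {T} (intersection, +0)
WY@5: {A} ∪ {G} = {A,G} (union, +1)
BDRWY@5: {T} ∪ {A,G} = {A,G,T} (union, +1)
per-site changes: [2, 2, 3, 3, 3, 3]; total = 16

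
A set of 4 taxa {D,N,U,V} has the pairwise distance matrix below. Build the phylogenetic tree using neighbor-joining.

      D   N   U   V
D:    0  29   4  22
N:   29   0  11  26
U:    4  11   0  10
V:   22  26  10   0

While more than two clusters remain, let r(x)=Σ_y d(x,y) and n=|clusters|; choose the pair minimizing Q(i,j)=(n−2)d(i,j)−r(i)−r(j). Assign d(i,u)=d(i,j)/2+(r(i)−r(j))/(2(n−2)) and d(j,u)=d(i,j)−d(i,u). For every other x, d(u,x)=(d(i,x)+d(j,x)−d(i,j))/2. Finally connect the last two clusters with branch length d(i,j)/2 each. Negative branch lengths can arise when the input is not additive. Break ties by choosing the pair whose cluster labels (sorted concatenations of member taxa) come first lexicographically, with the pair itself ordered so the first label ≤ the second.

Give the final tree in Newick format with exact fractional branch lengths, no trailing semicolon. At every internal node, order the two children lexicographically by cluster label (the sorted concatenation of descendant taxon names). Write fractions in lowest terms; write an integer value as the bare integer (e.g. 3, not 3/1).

iteration 1: select D,U (d=4, Q=-72); attach at lengths (19/2, -11/2); label the merged cluster DU
  updated: d(DU,N)=18, d(DU,V)=14
iteration 2: select DU,N (d=18, Q=-58); attach at lengths (3, 15); label the merged cluster DNU
  updated: d(DNU,V)=11
iteration 3: select DNU,V (d=11); attach at lengths (11/2, 11/2); label the merged cluster DNUV
final tree: (((D:19/2,U:-11/2):3,N:15):11/2,V:11/2)
total length: 33

(((D:19/2,U:-11/2):3,N:15):11/2,V:11/2)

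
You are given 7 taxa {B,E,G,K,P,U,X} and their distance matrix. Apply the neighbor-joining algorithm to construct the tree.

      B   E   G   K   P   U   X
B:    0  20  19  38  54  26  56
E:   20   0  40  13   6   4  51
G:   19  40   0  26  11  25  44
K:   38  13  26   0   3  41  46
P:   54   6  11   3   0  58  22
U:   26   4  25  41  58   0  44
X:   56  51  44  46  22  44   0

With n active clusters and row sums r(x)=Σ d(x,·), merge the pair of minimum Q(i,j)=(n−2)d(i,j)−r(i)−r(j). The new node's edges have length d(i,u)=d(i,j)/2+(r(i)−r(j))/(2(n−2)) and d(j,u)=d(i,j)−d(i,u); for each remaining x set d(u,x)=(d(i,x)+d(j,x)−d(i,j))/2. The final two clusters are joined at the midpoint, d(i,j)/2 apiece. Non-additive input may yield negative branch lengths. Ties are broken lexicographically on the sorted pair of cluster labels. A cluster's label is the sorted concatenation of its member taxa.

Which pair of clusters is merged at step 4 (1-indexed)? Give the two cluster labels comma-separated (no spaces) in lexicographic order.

BEGU,X

step 1: merge (E,U) at d=4, Q=-312; branch lengths E→-22/5, U→42/5; new cluster EU
  updated: d(B,EU)=21, d(EU,G)=61/2, d(EU,K)=25, d(EU,P)=30, d(EU,X)=91/2
step 2: merge (B,EU) at d=21, Q=-256; branch lengths B→15, EU→6; new cluster BEU
  updated: d(BEU,G)=57/4, d(BEU,K)=21, d(BEU,P)=63/2, d(BEU,X)=161/4
step 3: merge (BEU,G) at d=57/4, Q=-319/2; branch lengths BEU→109/12, G→31/6; new cluster BEGU
  updated: d(BEGU,K)=131/8, d(BEGU,P)=113/8, d(BEGU,X)=35
step 4: merge (BEGU,X) at d=35, Q=-197/2; branch lengths BEGU→65/8, X→215/8; new cluster BEGUX
  updated: d(BEGUX,K)=219/16, d(BEGUX,P)=9/16
step 5: merge (BEGUX,K) at d=219/16, Q=-69/4; branch lengths BEGUX→45/8, K→129/16; new cluster BEGKUX
  updated: d(BEGKUX,P)=-81/16
step 6: merge (BEGKUX,P) at d=-81/16; branch lengths BEGKUX→-81/32, P→-81/32; new cluster BEGKPUX
final tree: (((((B:15,(E:-22/5,U:42/5):6):109/12,G:31/6):65/8,X:215/8):45/8,K:129/16):-81/32,P:-81/32)
total length: 663/8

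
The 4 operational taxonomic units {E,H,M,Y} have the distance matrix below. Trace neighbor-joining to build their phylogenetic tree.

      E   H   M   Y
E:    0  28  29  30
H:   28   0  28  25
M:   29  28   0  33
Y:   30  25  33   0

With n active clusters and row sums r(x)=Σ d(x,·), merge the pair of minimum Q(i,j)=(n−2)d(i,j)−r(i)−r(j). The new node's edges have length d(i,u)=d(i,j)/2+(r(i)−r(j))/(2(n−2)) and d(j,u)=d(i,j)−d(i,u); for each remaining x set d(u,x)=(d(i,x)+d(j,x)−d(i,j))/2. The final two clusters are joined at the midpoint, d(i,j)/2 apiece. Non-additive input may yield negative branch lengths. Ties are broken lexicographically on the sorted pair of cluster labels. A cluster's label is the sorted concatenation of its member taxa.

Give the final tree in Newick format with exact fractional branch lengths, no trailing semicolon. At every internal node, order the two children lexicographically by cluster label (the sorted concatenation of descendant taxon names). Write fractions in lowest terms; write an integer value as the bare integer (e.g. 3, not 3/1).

step 1: merge (E,M) at d=29, Q=-119; branch lengths E→55/4, M→61/4; new cluster EM
  updated: d(EM,H)=27/2, d(EM,Y)=17
step 2: merge (EM,H) at d=27/2, Q=-111/2; branch lengths EM→11/4, H→43/4; new cluster EHM
  updated: d(EHM,Y)=57/4
step 3: merge (EHM,Y) at d=57/4; branch lengths EHM→57/8, Y→57/8; new cluster EHMY
final tree: (((E:55/4,M:61/4):11/4,H:43/4):57/8,Y:57/8)
total length: 227/4

(((E:55/4,M:61/4):11/4,H:43/4):57/8,Y:57/8)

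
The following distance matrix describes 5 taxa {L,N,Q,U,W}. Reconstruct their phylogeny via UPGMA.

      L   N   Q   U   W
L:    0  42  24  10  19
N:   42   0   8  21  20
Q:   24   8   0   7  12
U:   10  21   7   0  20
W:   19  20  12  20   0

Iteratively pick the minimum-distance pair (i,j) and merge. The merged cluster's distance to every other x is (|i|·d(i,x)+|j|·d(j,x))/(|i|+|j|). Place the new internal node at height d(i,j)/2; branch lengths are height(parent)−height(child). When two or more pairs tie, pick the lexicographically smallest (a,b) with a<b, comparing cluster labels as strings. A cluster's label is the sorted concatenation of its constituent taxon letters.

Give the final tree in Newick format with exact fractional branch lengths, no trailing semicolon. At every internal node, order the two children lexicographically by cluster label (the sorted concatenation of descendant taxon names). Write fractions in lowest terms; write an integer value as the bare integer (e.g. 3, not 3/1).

1. join Q+U (d=7) ⇒ QU; edges |Q|=7/2, |U|=7/2
  updated: d(L,QU)=17, d(N,QU)=29/2, d(QU,W)=16
2. join N+QU (d=29/2) ⇒ NQU; edges |N|=29/4, |QU|=15/4
  updated: d(L,NQU)=76/3, d(NQU,W)=52/3
3. join NQU+W (d=52/3) ⇒ NQUW; edges |NQU|=17/12, |W|=26/3
  updated: d(L,NQUW)=95/4
4. join L+NQUW (d=95/4) ⇒ LNQUW; edges |L|=95/8, |NQUW|=77/24
final tree: (L:95/8,((N:29/4,(Q:7/2,U:7/2):15/4):17/12,W:26/3):77/24)
total length: 259/6

(L:95/8,((N:29/4,(Q:7/2,U:7/2):15/4):17/12,W:26/3):77/24)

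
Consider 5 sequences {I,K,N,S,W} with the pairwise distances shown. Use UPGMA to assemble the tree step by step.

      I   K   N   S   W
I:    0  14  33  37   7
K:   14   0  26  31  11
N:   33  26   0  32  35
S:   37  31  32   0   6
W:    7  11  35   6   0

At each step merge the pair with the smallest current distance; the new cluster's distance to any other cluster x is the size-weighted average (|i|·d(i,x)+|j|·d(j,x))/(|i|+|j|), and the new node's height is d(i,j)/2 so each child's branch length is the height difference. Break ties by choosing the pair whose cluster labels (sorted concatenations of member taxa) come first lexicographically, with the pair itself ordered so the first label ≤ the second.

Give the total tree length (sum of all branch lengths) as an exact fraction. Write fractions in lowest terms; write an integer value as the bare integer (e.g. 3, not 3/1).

iteration 1: select S,W (d=6); attach at lengths (3, 3); label the merged cluster SW
  updated: d(I,SW)=22, d(K,SW)=21, d(N,SW)=67/2
iteration 2: select I,K (d=14); attach at lengths (7, 7); label the merged cluster IK
  updated: d(IK,N)=59/2, d(IK,SW)=43/2
iteration 3: select IK,SW (d=43/2); attach at lengths (15/4, 31/4); label the merged cluster IKSW
  updated: d(IKSW,N)=63/2
iteration 4: select IKSW,N (d=63/2); attach at lengths (5, 63/4); label the merged cluster IKNSW
final tree: (((I:7,K:7):15/4,(S:3,W:3):31/4):5,N:63/4)
total length: 209/4

209/4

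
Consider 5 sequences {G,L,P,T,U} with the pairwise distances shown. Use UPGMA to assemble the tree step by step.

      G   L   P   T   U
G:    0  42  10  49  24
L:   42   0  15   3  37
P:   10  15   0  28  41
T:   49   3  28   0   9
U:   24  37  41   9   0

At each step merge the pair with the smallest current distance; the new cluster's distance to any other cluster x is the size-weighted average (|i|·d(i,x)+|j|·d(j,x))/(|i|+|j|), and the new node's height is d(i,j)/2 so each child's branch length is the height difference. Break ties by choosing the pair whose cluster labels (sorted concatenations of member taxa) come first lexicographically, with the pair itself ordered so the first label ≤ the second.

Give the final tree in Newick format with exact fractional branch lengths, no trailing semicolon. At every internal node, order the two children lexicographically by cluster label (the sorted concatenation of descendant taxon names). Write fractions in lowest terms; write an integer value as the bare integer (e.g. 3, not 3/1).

step 1: merge (L,T) at d=3; branch lengths L→3/2, T→3/2; new cluster LT
  updated: d(G,LT)=91/2, d(LT,P)=43/2, d(LT,U)=23
step 2: merge (G,P) at d=10; branch lengths G→5, P→5; new cluster GP
  updated: d(GP,LT)=67/2, d(GP,U)=65/2
step 3: merge (LT,U) at d=23; branch lengths LT→10, U→23/2; new cluster LTU
  updated: d(GP,LTU)=199/6
step 4: merge (GP,LTU) at d=199/6; branch lengths GP→139/12, LTU→61/12; new cluster GLPTU
final tree: ((G:5,P:5):139/12,((L:3/2,T:3/2):10,U:23/2):61/12)
total length: 307/6

((G:5,P:5):139/12,((L:3/2,T:3/2):10,U:23/2):61/12)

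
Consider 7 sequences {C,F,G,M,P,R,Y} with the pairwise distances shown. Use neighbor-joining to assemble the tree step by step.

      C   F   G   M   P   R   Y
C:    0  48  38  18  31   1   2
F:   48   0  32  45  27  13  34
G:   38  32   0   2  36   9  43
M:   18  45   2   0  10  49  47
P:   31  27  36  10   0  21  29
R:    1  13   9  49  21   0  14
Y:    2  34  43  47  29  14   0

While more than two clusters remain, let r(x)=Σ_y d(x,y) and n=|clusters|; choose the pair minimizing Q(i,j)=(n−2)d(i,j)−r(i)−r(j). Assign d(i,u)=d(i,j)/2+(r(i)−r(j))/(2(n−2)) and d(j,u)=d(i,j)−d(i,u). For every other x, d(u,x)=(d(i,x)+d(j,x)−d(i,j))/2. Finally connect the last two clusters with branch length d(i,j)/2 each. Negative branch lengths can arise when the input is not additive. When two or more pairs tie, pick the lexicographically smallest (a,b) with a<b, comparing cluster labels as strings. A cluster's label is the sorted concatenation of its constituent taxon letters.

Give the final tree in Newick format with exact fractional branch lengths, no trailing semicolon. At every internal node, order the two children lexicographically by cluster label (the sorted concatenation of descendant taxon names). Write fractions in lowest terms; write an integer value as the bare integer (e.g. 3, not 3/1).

1. join G+M (d=2, Q=-321) ⇒ GM; edges |G|=-1/10, |M|=21/10
  updated: d(C,GM)=27, d(F,GM)=75/2, d(GM,P)=22, d(GM,R)=28, d(GM,Y)=44
2. join C+Y (d=2, Q=-224) ⇒ CY; edges |C|=-3/4, |Y|=11/4
  updated: d(CY,F)=40, d(CY,GM)=69/2, d(CY,P)=29, d(CY,R)=13/2
3. join CY+R (d=13/2, Q=-159) ⇒ CRY; edges |CY|=61/6, |R|=-11/3
  updated: d(CRY,F)=93/4, d(CRY,GM)=28, d(CRY,P)=87/4
4. join CRY+F (d=93/4, Q=-457/4) ⇒ CFRY; edges |CRY|=127/16, |F|=245/16
  updated: d(CFRY,GM)=169/8, d(CFRY,P)=51/4
5. join CFRY+GM (d=169/8, Q=-447/8) ⇒ CFGMRY; edges |CFRY|=95/16, |GM|=243/16
  updated: d(CFGMRY,P)=109/16
6. join CFGMRY+P (d=109/16) ⇒ CFGMPRY; edges |CFGMRY|=109/32, |P|=109/32
final tree: (((((C:-3/4,Y:11/4):61/6,R:-11/3):127/16,F:245/16):95/16,(G:-1/10,M:21/10):243/16):109/32,P:109/32)
total length: 987/16

(((((C:-3/4,Y:11/4):61/6,R:-11/3):127/16,F:245/16):95/16,(G:-1/10,M:21/10):243/16):109/32,P:109/32)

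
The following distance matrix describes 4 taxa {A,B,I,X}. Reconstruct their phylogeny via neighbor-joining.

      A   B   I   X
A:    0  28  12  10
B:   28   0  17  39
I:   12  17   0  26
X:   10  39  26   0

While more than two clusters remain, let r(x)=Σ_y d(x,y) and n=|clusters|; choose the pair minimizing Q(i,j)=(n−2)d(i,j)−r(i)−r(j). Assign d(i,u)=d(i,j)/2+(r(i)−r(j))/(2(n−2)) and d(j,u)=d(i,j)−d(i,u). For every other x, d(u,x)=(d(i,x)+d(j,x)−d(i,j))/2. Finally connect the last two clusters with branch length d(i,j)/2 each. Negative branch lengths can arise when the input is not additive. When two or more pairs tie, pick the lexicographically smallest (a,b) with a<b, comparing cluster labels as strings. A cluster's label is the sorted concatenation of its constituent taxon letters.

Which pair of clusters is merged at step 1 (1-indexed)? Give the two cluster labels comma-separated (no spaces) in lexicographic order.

A,X

1. join A+X (d=10, Q=-105) ⇒ AX; edges |A|=-5/4, |X|=45/4
  updated: d(AX,B)=57/2, d(AX,I)=14
2. join AX+B (d=57/2, Q=-119/2) ⇒ ABX; edges |AX|=51/4, |B|=63/4
  updated: d(ABX,I)=5/4
3. join ABX+I (d=5/4) ⇒ ABIX; edges |ABX|=5/8, |I|=5/8
final tree: (((A:-5/4,X:45/4):51/4,B:63/4):5/8,I:5/8)
total length: 159/4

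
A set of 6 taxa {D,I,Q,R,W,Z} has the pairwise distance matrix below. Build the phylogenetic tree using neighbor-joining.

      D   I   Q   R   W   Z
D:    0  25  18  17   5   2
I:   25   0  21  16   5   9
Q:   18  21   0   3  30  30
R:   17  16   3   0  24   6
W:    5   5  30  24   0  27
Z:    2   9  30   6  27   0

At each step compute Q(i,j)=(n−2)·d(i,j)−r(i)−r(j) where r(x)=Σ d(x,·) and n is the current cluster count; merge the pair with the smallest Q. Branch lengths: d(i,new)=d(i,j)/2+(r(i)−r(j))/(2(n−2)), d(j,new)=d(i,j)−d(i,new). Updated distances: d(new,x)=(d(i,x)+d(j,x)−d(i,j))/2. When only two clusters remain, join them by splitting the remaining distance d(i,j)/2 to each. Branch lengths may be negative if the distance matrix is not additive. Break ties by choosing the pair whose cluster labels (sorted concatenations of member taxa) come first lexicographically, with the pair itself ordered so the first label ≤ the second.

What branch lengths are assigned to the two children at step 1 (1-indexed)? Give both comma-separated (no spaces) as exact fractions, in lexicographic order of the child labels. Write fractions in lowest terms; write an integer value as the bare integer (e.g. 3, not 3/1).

step 1: merge (Q,R) at d=3, Q=-156; branch lengths Q→6, R→-3; new cluster QR
  updated: d(D,QR)=16, d(I,QR)=17, d(QR,W)=51/2, d(QR,Z)=33/2
step 2: merge (I,W) at d=5, Q=-207/2; branch lengths I→17/12, W→43/12; new cluster IW
  updated: d(D,IW)=25/2, d(IW,QR)=75/4, d(IW,Z)=31/2
step 3: merge (D,Z) at d=2, Q=-121/2; branch lengths D→1/8, Z→15/8; new cluster DZ
  updated: d(DZ,IW)=13, d(DZ,QR)=61/4
step 4: merge (DZ,IW) at d=13, Q=-47; branch lengths DZ→19/4, IW→33/4; new cluster DIWZ
  updated: d(DIWZ,QR)=21/2
step 5: merge (DIWZ,QR) at d=21/2; branch lengths DIWZ→21/4, QR→21/4; new cluster DIQRWZ
final tree: (((D:1/8,Z:15/8):19/4,(I:17/12,W:43/12):33/4):21/4,(Q:6,R:-3):21/4)
total length: 67/2

6,-3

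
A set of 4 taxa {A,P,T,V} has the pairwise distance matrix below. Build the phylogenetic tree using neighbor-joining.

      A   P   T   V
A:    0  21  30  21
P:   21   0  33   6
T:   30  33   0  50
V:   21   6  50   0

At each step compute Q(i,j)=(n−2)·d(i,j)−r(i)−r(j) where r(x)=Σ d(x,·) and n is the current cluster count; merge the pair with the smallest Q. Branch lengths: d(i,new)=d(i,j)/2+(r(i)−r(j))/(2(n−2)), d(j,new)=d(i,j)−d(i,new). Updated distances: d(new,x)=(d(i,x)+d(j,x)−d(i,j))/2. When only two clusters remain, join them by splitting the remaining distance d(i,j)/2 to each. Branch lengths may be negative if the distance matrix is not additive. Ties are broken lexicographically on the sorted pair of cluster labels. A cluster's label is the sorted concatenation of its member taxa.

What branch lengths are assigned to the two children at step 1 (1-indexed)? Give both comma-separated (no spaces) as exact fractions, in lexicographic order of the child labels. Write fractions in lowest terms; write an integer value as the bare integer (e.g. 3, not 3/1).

19/4,101/4

1. join A+T (d=30, Q=-125) ⇒ AT; edges |A|=19/4, |T|=101/4
  updated: d(AT,P)=12, d(AT,V)=41/2
2. join AT+P (d=12, Q=-77/2) ⇒ APT; edges |AT|=53/4, |P|=-5/4
  updated: d(APT,V)=29/4
3. join APT+V (d=29/4) ⇒ APTV; edges |APT|=29/8, |V|=29/8
final tree: (((A:19/4,T:101/4):53/4,P:-5/4):29/8,V:29/8)
total length: 197/4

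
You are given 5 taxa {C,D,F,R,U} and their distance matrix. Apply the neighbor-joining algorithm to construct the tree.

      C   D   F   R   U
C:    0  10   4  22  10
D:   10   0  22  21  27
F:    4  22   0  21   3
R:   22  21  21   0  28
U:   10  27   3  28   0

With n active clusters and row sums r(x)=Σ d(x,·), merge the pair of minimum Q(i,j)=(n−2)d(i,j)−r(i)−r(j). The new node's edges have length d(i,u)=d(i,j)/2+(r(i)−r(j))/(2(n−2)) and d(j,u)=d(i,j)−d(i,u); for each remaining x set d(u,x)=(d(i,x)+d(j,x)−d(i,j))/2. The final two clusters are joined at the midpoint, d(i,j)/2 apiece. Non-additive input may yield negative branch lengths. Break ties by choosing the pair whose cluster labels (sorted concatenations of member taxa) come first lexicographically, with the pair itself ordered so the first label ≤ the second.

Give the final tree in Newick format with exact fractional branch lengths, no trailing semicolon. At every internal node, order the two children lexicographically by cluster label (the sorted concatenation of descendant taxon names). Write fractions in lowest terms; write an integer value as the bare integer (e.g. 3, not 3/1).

(((C:-3/4,(D:17/2,R:25/2):25/4):25/4,F:-3/2):9/4,U:9/4)

step 1: merge (D,R) at d=21, Q=-109; branch lengths D→17/2, R→25/2; new cluster DR
  updated: d(C,DR)=11/2, d(DR,F)=11, d(DR,U)=17
step 2: merge (C,DR) at d=11/2, Q=-42; branch lengths C→-3/4, DR→25/4; new cluster CDR
  updated: d(CDR,F)=19/4, d(CDR,U)=43/4
step 3: merge (CDR,F) at d=19/4, Q=-37/2; branch lengths CDR→25/4, F→-3/2; new cluster CDFR
  updated: d(CDFR,U)=9/2
step 4: merge (CDFR,U) at d=9/2; branch lengths CDFR→9/4, U→9/4; new cluster CDFRU
final tree: (((C:-3/4,(D:17/2,R:25/2):25/4):25/4,F:-3/2):9/4,U:9/4)
total length: 143/4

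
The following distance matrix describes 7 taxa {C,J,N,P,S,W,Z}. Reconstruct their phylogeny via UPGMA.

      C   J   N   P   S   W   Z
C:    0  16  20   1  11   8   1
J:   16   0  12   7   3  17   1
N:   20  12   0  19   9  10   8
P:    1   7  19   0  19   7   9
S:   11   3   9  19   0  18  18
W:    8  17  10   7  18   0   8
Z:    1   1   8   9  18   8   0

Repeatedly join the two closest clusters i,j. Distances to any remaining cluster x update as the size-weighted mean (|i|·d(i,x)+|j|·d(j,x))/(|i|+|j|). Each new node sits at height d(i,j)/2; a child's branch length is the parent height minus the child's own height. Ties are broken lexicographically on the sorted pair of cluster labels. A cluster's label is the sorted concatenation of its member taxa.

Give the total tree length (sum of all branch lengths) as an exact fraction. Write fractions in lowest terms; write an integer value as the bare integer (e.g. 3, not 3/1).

step 1: merge (C,P) at d=1; branch lengths C→1/2, P→1/2; new cluster CP
  updated: d(CP,J)=23/2, d(CP,N)=39/2, d(CP,S)=15, d(CP,W)=15/2, d(CP,Z)=5
step 2: merge (J,Z) at d=1; branch lengths J→1/2, Z→1/2; new cluster JZ
  updated: d(CP,JZ)=33/4, d(JZ,N)=10, d(JZ,S)=21/2, d(JZ,W)=25/2
step 3: merge (CP,W) at d=15/2; branch lengths CP→13/4, W→15/4; new cluster CPW
  updated: d(CPW,JZ)=29/3, d(CPW,N)=49/3, d(CPW,S)=16
step 4: merge (N,S) at d=9; branch lengths N→9/2, S→9/2; new cluster NS
  updated: d(CPW,NS)=97/6, d(JZ,NS)=41/4
step 5: merge (CPW,JZ) at d=29/3; branch lengths CPW→13/12, JZ→13/3; new cluster CJPWZ
  updated: d(CJPWZ,NS)=69/5
step 6: merge (CJPWZ,NS) at d=69/5; branch lengths CJPWZ→31/15, NS→12/5; new cluster CJNPSWZ
final tree: ((((C:1/2,P:1/2):13/4,W:15/4):13/12,(J:1/2,Z:1/2):13/3):31/15,(N:9/2,S:9/2):12/5)
total length: 1673/60

1673/60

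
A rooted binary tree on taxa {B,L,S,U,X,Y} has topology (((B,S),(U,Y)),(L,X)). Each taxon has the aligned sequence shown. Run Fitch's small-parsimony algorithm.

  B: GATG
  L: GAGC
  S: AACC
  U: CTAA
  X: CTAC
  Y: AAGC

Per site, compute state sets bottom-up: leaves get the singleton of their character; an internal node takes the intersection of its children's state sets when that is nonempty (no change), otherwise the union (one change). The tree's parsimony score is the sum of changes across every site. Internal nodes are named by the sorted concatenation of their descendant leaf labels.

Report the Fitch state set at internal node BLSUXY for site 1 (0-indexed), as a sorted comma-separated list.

A

site 0, node BS: B={G} ∪ S={A} → {A,G} (+1)
site 0, node UY: U={C} ∪ Y={A} → {A,C} (+1)
site 0, node BSUY: BS={A,G} ∩ UY={A,C} → {A} (+0)
site 0, node LX: L={G} ∪ X={C} → {C,G} (+1)
site 0, node BLSUXY: BSUY={A} ∪ LX={C,G} → {A,C,G} (+1)
site 1, node BS: B={A} ∩ S={A} → {A} (+0)
site 1, node UY: U={T} ∪ Y={A} → {A,T} (+1)
site 1, node BSUY: BS={A} ∩ UY={A,T} → {A} (+0)
site 1, node LX: L={A} ∪ X={T} → {A,T} (+1)
site 1, node BLSUXY: BSUY={A} ∩ LX={A,T} → {A} (+0)
site 2, node BS: B={T} ∪ S={C} → {C,T} (+1)
site 2, node UY: U={A} ∪ Y={G} → {A,G} (+1)
site 2, node BSUY: BS={C,T} ∪ UY={A,G} → {A,C,G,T} (+1)
site 2, node LX: L={G} ∪ X={A} → {A,G} (+1)
site 2, node BLSUXY: BSUY={A,C,G,T} ∩ LX={A,G} → {A,G} (+0)
site 3, node BS: B={G} ∪ S={C} → {C,G} (+1)
site 3, node UY: U={A} ∪ Y={C} → {A,C} (+1)
site 3, node BSUY: BS={C,G} ∩ UY={A,C} → {C} (+0)
site 3, node LX: L={C} ∩ X={C} → {C} (+0)
site 3, node BLSUXY: BSUY={C} ∩ LX={C} → {C} (+0)
per-site changes: [4, 2, 4, 2]; total = 12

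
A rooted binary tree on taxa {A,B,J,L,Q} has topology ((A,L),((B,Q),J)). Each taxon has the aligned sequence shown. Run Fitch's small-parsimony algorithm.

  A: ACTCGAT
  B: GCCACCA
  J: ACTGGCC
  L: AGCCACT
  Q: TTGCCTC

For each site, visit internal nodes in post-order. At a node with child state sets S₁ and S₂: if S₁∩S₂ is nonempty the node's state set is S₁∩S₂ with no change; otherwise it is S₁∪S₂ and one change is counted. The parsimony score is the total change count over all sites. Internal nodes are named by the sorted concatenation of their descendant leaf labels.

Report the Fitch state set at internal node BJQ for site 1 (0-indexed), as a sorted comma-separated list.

AL@0: {A} ∩ {A} = {A} (intersection, +0)
BQ@0: {G} ∪ {T} = {G,T} (union, +1)
BJQ@0: {G,T} ∪ {A} = {A,G,T} (union, +1)
ABJLQ@0: {A} ∩ {A,G,T} = {A} (intersection, +0)
AL@1: {C} ∪ {G} = {C,G} (union, +1)
BQ@1: {C} ∪ {T} = {C,T} (union, +1)
BJQ@1: {C,T} ∩ {C} = {C} (intersection, +0)
ABJLQ@1: {C,G} ∩ {C} = {C} (intersection, +0)
AL@2: {T} ∪ {C} = {C,T} (union, +1)
BQ@2: {C} ∪ {G} = {C,G} (union, +1)
BJQ@2: {C,G} ∪ {T} = {C,G,T} (union, +1)
ABJLQ@2: {C,T} ∩ {C,G,T} = {C,T} (intersection, +0)
AL@3: {C} ∩ {C} = {C} (intersection, +0)
BQ@3: {A} ∪ {C} = {A,C} (union, +1)
BJQ@3: {A,C} ∪ {G} = {A,C,G} (union, +1)
ABJLQ@3: {C} ∩ {A,C,G} = {C} (intersection, +0)
AL@4: {G} ∪ {A} = {A,G} (union, +1)
BQ@4: {C} ∩ {C} = {C} (intersection, +0)
BJQ@4: {C} ∪ {G} = {C,G} (union, +1)
ABJLQ@4: {A,G} ∩ {C,G} = {G} (intersection, +0)
AL@5: {A} ∪ {C} = {A,C} (union, +1)
BQ@5: {C} ∪ {T} = {C,T} (union, +1)
BJQ@5: {C,T} ∩ {C} = {C} (intersection, +0)
ABJLQ@5: {A,C} ∩ {C} = {C} (intersection, +0)
AL@6: {T} ∩ {T} = {T} (intersection, +0)
BQ@6: {A} ∪ {C} = {A,C} (union, +1)
BJQ@6: {A,C} ∩ {C} = {C} (intersection, +0)
ABJLQ@6: {T} ∪ {C} = {C,T} (union, +1)
per-site changes: [2, 2, 3, 2, 2, 2, 2]; total = 15

C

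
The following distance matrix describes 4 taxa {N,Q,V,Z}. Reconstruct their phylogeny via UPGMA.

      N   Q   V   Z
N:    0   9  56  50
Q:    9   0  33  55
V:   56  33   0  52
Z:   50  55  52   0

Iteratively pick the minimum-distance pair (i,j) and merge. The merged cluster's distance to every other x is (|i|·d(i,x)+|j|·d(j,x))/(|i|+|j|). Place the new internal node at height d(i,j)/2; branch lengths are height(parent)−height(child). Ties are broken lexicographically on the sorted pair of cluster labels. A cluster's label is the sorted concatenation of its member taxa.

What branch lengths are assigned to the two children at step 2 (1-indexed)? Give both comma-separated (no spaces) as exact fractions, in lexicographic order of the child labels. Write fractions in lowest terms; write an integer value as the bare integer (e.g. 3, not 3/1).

71/4,89/4

iteration 1: select N,Q (d=9); attach at lengths (9/2, 9/2); label the merged cluster NQ
  updated: d(NQ,V)=89/2, d(NQ,Z)=105/2
iteration 2: select NQ,V (d=89/2); attach at lengths (71/4, 89/4); label the merged cluster NQV
  updated: d(NQV,Z)=157/3
iteration 3: select NQV,Z (d=157/3); attach at lengths (47/12, 157/6); label the merged cluster NQVZ
final tree: (((N:9/2,Q:9/2):71/4,V:89/4):47/12,Z:157/6)
total length: 949/12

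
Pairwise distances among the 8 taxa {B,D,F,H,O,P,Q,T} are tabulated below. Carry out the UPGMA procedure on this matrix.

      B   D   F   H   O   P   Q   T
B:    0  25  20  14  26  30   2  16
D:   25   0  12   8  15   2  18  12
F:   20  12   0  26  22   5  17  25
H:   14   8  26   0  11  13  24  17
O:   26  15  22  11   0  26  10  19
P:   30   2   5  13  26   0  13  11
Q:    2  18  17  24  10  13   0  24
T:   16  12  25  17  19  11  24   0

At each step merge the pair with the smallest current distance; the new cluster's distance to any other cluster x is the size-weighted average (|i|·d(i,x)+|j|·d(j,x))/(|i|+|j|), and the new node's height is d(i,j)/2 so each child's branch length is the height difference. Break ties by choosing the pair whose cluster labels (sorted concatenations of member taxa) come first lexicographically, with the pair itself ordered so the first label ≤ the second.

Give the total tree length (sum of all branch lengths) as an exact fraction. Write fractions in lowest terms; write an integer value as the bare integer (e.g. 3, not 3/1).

step 1: merge (B,Q) at d=2; branch lengths B→1, Q→1; new cluster BQ
  updated: d(BQ,D)=43/2, d(BQ,F)=37/2, d(BQ,H)=19, d(BQ,O)=18, d(BQ,P)=43/2, d(BQ,T)=20
step 2: merge (D,P) at d=2; branch lengths D→1, P→1; new cluster DP
  updated: d(BQ,DP)=43/2, d(DP,F)=17/2, d(DP,H)=21/2, d(DP,O)=41/2, d(DP,T)=23/2
step 3: merge (DP,F) at d=17/2; branch lengths DP→13/4, F→17/4; new cluster DFP
  updated: d(BQ,DFP)=41/2, d(DFP,H)=47/3, d(DFP,O)=21, d(DFP,T)=16
step 4: merge (H,O) at d=11; branch lengths H→11/2, O→11/2; new cluster HO
  updated: d(BQ,HO)=37/2, d(DFP,HO)=55/3, d(HO,T)=18
step 5: merge (DFP,T) at d=16; branch lengths DFP→15/4, T→8; new cluster DFPT
  updated: d(BQ,DFPT)=163/8, d(DFPT,HO)=73/4
step 6: merge (DFPT,HO) at d=73/4; branch lengths DFPT→9/8, HO→29/8; new cluster DFHOPT
  updated: d(BQ,DFHOPT)=79/4
step 7: merge (BQ,DFHOPT) at d=79/4; branch lengths BQ→71/8, DFHOPT→3/4; new cluster BDFHOPQT
final tree: ((B:1,Q:1):71/8,((((D:1,P:1):13/4,F:17/4):15/4,T:8):9/8,(H:11/2,O:11/2):29/8):3/4)
total length: 389/8

389/8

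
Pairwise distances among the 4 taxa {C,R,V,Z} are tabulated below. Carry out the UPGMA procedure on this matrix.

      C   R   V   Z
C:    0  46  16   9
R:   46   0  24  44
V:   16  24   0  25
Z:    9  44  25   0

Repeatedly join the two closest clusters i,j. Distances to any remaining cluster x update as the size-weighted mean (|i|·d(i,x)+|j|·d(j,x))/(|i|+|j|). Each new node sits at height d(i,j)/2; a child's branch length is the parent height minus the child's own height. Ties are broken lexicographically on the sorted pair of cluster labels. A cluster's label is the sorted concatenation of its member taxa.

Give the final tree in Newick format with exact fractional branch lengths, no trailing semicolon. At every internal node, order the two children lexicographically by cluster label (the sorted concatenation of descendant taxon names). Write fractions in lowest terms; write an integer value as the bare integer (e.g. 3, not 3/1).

step 1: merge (C,Z) at d=9; branch lengths C→9/2, Z→9/2; new cluster CZ
  updated: d(CZ,R)=45, d(CZ,V)=41/2
step 2: merge (CZ,V) at d=41/2; branch lengths CZ→23/4, V→41/4; new cluster CVZ
  updated: d(CVZ,R)=38
step 3: merge (CVZ,R) at d=38; branch lengths CVZ→35/4, R→19; new cluster CRVZ
final tree: (((C:9/2,Z:9/2):23/4,V:41/4):35/4,R:19)
total length: 211/4

(((C:9/2,Z:9/2):23/4,V:41/4):35/4,R:19)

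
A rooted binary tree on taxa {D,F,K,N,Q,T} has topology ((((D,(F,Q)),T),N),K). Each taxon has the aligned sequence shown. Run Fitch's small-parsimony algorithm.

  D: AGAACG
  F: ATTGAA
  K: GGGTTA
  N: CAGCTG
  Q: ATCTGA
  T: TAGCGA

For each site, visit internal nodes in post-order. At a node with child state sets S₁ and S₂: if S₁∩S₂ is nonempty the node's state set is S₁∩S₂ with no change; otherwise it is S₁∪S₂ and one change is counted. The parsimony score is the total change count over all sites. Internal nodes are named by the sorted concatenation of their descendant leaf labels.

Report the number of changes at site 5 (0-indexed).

2

FQ@0: {A} ∩ {A} = {A} (intersection, +0)
DFQ@0: {A} ∩ {A} = {A} (intersection, +0)
DFQT@0: {A} ∪ {T} = {A,T} (union, +1)
DFNQT@0: {A,T} ∪ {C} = {A,C,T} (union, +1)
DFKNQT@0: {A,C,T} ∪ {G} = {A,C,G,T} (union, +1)
FQ@1: {T} ∩ {T} = {T} (intersection, +0)
DFQ@1: {G} ∪ {T} = {G,T} (union, +1)
DFQT@1: {G,T} ∪ {A} = {A,G,T} (union, +1)
DFNQT@1: {A,G,T} ∩ {A} = {A} (intersection, +0)
DFKNQT@1: {A} ∪ {G} = {A,G} (union, +1)
FQ@2: {T} ∪ {C} = {C,T} (union, +1)
DFQ@2: {A} ∪ {C,T} = {A,C,T} (union, +1)
DFQT@2: {A,C,T} ∪ {G} = {A,C,G,T} (union, +1)
DFNQT@2: {A,C,G,T} ∩ {G} = {G} (intersection, +0)
DFKNQT@2: {G} ∩ {G} = {G} (intersection, +0)
FQ@3: {G} ∪ {T} = {G,T} (union, +1)
DFQ@3: {A} ∪ {G,T} = {A,G,T} (union, +1)
DFQT@3: {A,G,T} ∪ {C} = {A,C,G,T} (union, +1)
DFNQT@3: {A,C,G,T} ∩ {C} = {C} (intersection, +0)
DFKNQT@3: {C} ∪ {T} = {C,T} (union, +1)
FQ@4: {A} ∪ {G} = {A,G} (union, +1)
DFQ@4: {C} ∪ {A,G} = {A,C,G} (union, +1)
DFQT@4: {A,C,G} ∩ {G} = {G} (intersection, +0)
DFNQT@4: {G} ∪ {T} = {G,T} (union, +1)
DFKNQT@4: {G,T} ∩ {T} = {T} (intersection, +0)
FQ@5: {A} ∩ {A} = {A} (intersection, +0)
DFQ@5: {G} ∪ {A} = {A,G} (union, +1)
DFQT@5: {A,G} ∩ {A} = {A} (intersection, +0)
DFNQT@5: {A} ∪ {G} = {A,G} (union, +1)
DFKNQT@5: {A,G} ∩ {A} = {A} (intersection, +0)
per-site changes: [3, 3, 3, 4, 3, 2]; total = 18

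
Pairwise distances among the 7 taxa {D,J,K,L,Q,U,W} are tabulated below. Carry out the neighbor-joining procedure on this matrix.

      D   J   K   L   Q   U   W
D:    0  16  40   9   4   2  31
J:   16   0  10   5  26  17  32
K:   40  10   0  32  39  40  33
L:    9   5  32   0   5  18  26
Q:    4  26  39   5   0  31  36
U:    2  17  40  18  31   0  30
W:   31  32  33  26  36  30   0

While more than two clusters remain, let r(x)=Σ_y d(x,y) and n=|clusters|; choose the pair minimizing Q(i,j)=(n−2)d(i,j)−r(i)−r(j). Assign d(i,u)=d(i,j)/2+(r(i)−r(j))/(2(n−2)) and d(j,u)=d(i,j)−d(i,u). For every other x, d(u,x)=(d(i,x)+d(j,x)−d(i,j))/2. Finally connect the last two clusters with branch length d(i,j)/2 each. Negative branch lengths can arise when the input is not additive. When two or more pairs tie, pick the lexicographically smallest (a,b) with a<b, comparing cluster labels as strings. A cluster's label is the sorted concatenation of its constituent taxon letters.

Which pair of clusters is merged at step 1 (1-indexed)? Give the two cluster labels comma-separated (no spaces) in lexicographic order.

J,K

1. join J+K (d=10, Q=-250) ⇒ JK; edges |J|=-19/5, |K|=69/5
  updated: d(D,JK)=23, d(JK,L)=27/2, d(JK,Q)=55/2, d(JK,U)=47/2, d(JK,W)=55/2
2. join D+U (d=2, Q=-331/2) ⇒ DU; edges |D|=-55/16, |U|=87/16
  updated: d(DU,JK)=89/4, d(DU,L)=25/2, d(DU,Q)=33/2, d(DU,W)=59/2
3. join JK+W (d=55/2, Q=-509/4) ⇒ JKW; edges |JK|=217/24, |W|=443/24
  updated: d(DU,JKW)=97/8, d(JKW,L)=6, d(JKW,Q)=18
4. join DU+JKW (d=97/8, Q=-53) ⇒ DJKUW; edges |DU|=117/16, |JKW|=77/16
  updated: d(DJKUW,L)=51/16, d(DJKUW,Q)=179/16
5. join DJKUW+L (d=51/16, Q=-155/8) ⇒ DJKLUW; edges |DJKUW|=75/16, |L|=-3/2
  updated: d(DJKLUW,Q)=13/2
6. join DJKLUW+Q (d=13/2) ⇒ DJKLQUW; edges |DJKLUW|=13/4, |Q|=13/4
final tree: ((((D:-55/16,U:87/16):117/16,((J:-19/5,K:69/5):217/24,W:443/24):77/16):75/16,L:-3/2):13/4,Q:13/4)
total length: 981/16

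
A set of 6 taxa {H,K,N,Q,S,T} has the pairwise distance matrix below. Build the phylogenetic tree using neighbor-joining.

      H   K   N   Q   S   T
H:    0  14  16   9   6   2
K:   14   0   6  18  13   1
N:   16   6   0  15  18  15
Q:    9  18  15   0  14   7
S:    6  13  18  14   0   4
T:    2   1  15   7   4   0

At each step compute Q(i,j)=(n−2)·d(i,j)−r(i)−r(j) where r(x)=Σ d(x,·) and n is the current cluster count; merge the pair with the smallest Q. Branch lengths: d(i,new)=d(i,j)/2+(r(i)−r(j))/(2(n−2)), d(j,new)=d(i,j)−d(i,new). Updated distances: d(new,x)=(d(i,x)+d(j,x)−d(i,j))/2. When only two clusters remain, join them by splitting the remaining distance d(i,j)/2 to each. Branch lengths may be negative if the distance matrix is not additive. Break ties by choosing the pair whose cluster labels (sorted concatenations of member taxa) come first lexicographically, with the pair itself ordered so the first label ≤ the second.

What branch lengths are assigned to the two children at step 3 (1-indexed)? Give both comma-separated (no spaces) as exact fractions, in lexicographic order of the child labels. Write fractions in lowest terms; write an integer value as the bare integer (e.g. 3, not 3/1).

1. join K+N (d=6, Q=-98) ⇒ KN; edges |K|=3/4, |N|=21/4
  updated: d(H,KN)=12, d(KN,Q)=27/2, d(KN,S)=25/2, d(KN,T)=5
2. join H+S (d=6, Q=-95/2) ⇒ HS; edges |H|=7/4, |S|=17/4
  updated: d(HS,KN)=37/4, d(HS,Q)=17/2, d(HS,T)=0
3. join HS+Q (d=17/2, Q=-119/4) ⇒ HQS; edges |HS|=23/16, |Q|=113/16
  updated: d(HQS,KN)=57/8, d(HQS,T)=-3/4
4. join HQS+KN (d=57/8, Q=-91/8) ⇒ HKNQS; edges |HQS|=11/16, |KN|=103/16
  updated: d(HKNQS,T)=-23/16
5. join HKNQS+T (d=-23/16) ⇒ HKNQST; edges |HKNQS|=-23/32, |T|=-23/32
final tree: ((((H:7/4,S:17/4):23/16,Q:113/16):11/16,(K:3/4,N:21/4):103/16):-23/32,T:-23/32)
total length: 419/16

23/16,113/16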